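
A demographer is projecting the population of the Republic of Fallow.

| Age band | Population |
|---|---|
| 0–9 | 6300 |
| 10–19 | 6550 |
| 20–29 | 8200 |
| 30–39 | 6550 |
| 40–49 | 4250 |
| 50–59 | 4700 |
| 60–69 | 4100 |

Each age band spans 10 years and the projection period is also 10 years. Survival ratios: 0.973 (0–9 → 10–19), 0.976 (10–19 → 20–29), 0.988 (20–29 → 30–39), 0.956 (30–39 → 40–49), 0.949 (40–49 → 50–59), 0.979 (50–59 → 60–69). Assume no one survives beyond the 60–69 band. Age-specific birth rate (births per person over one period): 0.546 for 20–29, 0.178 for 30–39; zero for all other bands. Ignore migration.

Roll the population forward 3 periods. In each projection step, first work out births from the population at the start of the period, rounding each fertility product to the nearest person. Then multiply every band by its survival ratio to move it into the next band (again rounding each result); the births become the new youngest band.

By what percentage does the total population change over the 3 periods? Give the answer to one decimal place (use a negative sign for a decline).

-2.4

Numbering the groups 1..7 from youngest to oldest:
[period 1]
Births: 8200 * 0.546 = 4477 ; 6550 * 0.178 = 1166 ⇒ total 5643
Group 2: 6300 * 0.973 = 6130
Group 3: 6550 * 0.976 = 6393
Group 4: 8200 * 0.988 = 8102
Group 5: 6550 * 0.956 = 6262
Group 6: 4250 * 0.949 = 4033
Group 7: 4700 * 0.979 = 4601
End of period: [5643, 6130, 6393, 8102, 6262, 4033, 4601]
[period 2]
Births: 6393 * 0.546 = 3491 ; 8102 * 0.178 = 1442 ⇒ total 4933
Group 2: 5643 * 0.973 = 5491
Group 3: 6130 * 0.976 = 5983
Group 4: 6393 * 0.988 = 6316
Group 5: 8102 * 0.956 = 7746
Group 6: 6262 * 0.949 = 5943
Group 7: 4033 * 0.979 = 3948
End of period: [4933, 5491, 5983, 6316, 7746, 5943, 3948]
[period 3]
Births: 5983 * 0.546 = 3267 ; 6316 * 0.178 = 1124 ⇒ total 4391
Group 2: 4933 * 0.973 = 4800
Group 3: 5491 * 0.976 = 5359
Group 4: 5983 * 0.988 = 5911
Group 5: 6316 * 0.956 = 6038
Group 6: 7746 * 0.949 = 7351
Group 7: 5943 * 0.979 = 5818
End of period: [4391, 4800, 5359, 5911, 6038, 7351, 5818]
Total: 40650 → 39668; change = -982; percentage change = -2.4%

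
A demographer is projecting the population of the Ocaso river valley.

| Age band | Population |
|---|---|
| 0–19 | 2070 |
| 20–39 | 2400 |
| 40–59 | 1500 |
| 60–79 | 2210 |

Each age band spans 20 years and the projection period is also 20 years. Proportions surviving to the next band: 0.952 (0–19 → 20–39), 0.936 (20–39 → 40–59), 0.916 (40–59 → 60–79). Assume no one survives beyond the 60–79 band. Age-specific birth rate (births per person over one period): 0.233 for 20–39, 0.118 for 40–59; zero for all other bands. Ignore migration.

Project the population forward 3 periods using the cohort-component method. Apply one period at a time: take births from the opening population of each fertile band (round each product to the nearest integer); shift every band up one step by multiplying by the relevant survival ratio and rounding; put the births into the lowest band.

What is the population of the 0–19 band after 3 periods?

(Groups numbered youngest = 1 to oldest = 4.)
— Period 1 —
Births: 2400 * 0.233 = 559  |  1500 * 0.118 = 177 → total 736
Group 2: 2070 * 0.952 = 1971
Group 3: 2400 * 0.936 = 2246
Group 4: 1500 * 0.916 = 1374
End of period: [736, 1971, 2246, 1374]
— Period 2 —
Births: 1971 * 0.233 = 459  |  2246 * 0.118 = 265 → total 724
Group 2: 736 * 0.952 = 701
Group 3: 1971 * 0.936 = 1845
Group 4: 2246 * 0.916 = 2057
End of period: [724, 701, 1845, 2057]
— Period 3 —
Births: 701 * 0.233 = 163  |  1845 * 0.118 = 218 → total 381
Group 2: 724 * 0.952 = 689
Group 3: 701 * 0.936 = 656
Group 4: 1845 * 0.916 = 1690
End of period: [381, 689, 656, 1690]

381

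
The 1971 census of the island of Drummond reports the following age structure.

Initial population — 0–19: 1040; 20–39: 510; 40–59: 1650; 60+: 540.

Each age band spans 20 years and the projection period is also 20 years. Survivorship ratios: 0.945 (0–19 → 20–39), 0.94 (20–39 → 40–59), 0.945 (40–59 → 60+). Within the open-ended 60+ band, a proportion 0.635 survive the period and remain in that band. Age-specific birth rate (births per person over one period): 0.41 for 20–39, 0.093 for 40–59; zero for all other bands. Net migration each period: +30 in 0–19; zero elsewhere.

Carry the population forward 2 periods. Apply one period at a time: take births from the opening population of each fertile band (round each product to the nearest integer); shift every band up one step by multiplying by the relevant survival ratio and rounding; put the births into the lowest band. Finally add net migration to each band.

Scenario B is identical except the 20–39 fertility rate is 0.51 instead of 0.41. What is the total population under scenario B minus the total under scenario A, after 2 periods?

(Bands numbered youngest = 1 to oldest = 4.)
Period 1:
Births: 510 × 0.41 = 209 ; 1650 × 0.093 = 153 — total 362
Band 2: 1040 × 0.945 = 983
Band 3: 510 × 0.94 = 479
Band 4: 1650 × 0.945 + 540 × 0.635 = 1559 + 343 = 1902
Net migration: Band 1 + 30 → 392
Giving 392 / 983 / 479 / 1902.
Period 2:
Births: 983 × 0.41 = 403 ; 479 × 0.093 = 45 — total 448
Band 2: 392 × 0.945 = 370
Band 3: 983 × 0.94 = 924
Band 4: 479 × 0.945 + 1902 × 0.635 = 453 + 1208 = 1661
Net migration: Band 1 + 30 → 478
Giving 478 / 370 / 924 / 1661.
Scenario A total after 2 periods: 3433
Scenario B projection —
Period 1:
Births: 510 × 0.51 = 260 ; 1650 × 0.093 = 153 — total 413
Band 2: 1040 × 0.945 = 983
Band 3: 510 × 0.94 = 479
Band 4: 1650 × 0.945 + 540 × 0.635 = 1559 + 343 = 1902
Net migration: Band 1 + 30 → 443
Giving 443 / 983 / 479 / 1902.
Period 2:
Births: 983 × 0.51 = 501 ; 479 × 0.093 = 45 — total 546
Band 2: 443 × 0.945 = 419
Band 3: 983 × 0.94 = 924
Band 4: 479 × 0.945 + 1902 × 0.635 = 453 + 1208 = 1661
Net migration: Band 1 + 30 → 576
Giving 576 / 419 / 924 / 1661.
Scenario B total after 2 periods: 3580
Difference B − A = 3580 − 3433 = 147

147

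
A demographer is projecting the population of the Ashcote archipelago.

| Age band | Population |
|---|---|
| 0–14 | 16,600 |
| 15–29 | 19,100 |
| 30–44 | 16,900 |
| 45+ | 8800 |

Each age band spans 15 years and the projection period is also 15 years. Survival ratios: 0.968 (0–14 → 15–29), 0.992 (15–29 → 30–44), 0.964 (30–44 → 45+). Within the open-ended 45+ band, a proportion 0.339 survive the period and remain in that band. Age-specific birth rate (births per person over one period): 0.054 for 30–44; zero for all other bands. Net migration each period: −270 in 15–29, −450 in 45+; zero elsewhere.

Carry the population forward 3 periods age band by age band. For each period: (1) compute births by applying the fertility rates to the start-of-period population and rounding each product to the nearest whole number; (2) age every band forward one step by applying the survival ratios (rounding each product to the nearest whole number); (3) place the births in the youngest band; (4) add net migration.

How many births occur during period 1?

913

Numbering the bands 1..4 from youngest to oldest:
After projecting period 1:
Births: 16900 × 0.054 = 913
Band 2: 16600 × 0.968 = 16069
Band 3: 19100 × 0.992 = 18947
Band 4: 16900 × 0.964 + 8800 × 0.339 = 16292 + 2983 = 19275
Net migration: Band 2 − 270 → 15799; Band 4 − 450 → 18825
End of period: [913, 15799, 18947, 18825]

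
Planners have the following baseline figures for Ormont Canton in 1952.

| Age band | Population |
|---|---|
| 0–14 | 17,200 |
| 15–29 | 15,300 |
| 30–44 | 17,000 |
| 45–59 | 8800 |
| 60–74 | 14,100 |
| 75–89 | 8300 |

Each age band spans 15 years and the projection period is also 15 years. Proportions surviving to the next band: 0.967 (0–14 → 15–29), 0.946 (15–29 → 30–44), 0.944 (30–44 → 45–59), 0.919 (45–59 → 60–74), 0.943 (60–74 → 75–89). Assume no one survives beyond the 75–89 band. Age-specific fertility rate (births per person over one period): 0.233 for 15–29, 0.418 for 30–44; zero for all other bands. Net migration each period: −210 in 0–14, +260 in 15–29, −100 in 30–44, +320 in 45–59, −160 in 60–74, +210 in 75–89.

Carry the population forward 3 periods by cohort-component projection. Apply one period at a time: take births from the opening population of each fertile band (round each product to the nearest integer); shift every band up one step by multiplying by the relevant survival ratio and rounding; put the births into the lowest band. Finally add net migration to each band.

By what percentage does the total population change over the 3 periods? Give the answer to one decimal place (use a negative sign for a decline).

-12.8

After projecting period 1:
Births: 15300 * 0.233 = 3565 ; 17000 * 0.418 = 7106 — total 10671
15–29: 17200 * 0.967 = 16632
30–44: 15300 * 0.946 = 14474
45–59: 17000 * 0.944 = 16048
60–74: 8800 * 0.919 = 8087
75–89: 14100 * 0.943 = 13296
Net migration: 0–14 − 210 → 10461; 15–29 + 260 → 16892; 30–44 − 100 → 14374; 45–59 + 320 → 16368; 60–74 − 160 → 7927; 75–89 + 210 → 13506
Giving 10461 / 16892 / 14374 / 16368 / 7927 / 13506.
After projecting period 2:
Births: 16892 * 0.233 = 3936 ; 14374 * 0.418 = 6008 — total 9944
15–29: 10461 * 0.967 = 10116
30–44: 16892 * 0.946 = 15980
45–59: 14374 * 0.944 = 13569
60–74: 16368 * 0.919 = 15042
75–89: 7927 * 0.943 = 7475
Net migration: 0–14 − 210 → 9734; 15–29 + 260 → 10376; 30–44 − 100 → 15880; 45–59 + 320 → 13889; 60–74 − 160 → 14882; 75–89 + 210 → 7685
Giving 9734 / 10376 / 15880 / 13889 / 14882 / 7685.
After projecting period 3:
Births: 10376 * 0.233 = 2418 ; 15880 * 0.418 = 6638 — total 9056
15–29: 9734 * 0.967 = 9413
30–44: 10376 * 0.946 = 9816
45–59: 15880 * 0.944 = 14991
60–74: 13889 * 0.919 = 12764
75–89: 14882 * 0.943 = 14034
Net migration: 0–14 − 210 → 8846; 15–29 + 260 → 9673; 30–44 − 100 → 9716; 45–59 + 320 → 15311; 60–74 − 160 → 12604; 75–89 + 210 → 14244
Giving 8846 / 9673 / 9716 / 15311 / 12604 / 14244.
Total: 80700 → 70394; change = -10306; percentage change = -12.8%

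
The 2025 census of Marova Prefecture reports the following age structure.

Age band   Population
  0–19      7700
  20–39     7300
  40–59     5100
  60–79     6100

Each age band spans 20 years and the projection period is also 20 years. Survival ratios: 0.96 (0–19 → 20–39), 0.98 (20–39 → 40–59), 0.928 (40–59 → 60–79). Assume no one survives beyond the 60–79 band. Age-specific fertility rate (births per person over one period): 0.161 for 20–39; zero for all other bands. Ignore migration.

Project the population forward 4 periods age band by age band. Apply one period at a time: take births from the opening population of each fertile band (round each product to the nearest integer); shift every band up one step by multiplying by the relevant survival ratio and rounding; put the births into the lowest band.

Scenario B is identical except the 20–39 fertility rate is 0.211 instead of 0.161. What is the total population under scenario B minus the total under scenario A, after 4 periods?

Period 1:
Births: 7300 × 0.161 = 1175
20–39: 7700 × 0.96 = 7392
40–59: 7300 × 0.98 = 7154
60–79: 5100 × 0.928 = 4733
Giving 1175 / 7392 / 7154 / 4733.
Period 2:
Births: 7392 × 0.161 = 1190
20–39: 1175 × 0.96 = 1128
40–59: 7392 × 0.98 = 7244
60–79: 7154 × 0.928 = 6639
Giving 1190 / 1128 / 7244 / 6639.
Period 3:
Births: 1128 × 0.161 = 182
20–39: 1190 × 0.96 = 1142
40–59: 1128 × 0.98 = 1105
60–79: 7244 × 0.928 = 6722
Giving 182 / 1142 / 1105 / 6722.
Period 4:
Births: 1142 × 0.161 = 184
20–39: 182 × 0.96 = 175
40–59: 1142 × 0.98 = 1119
60–79: 1105 × 0.928 = 1025
Giving 184 / 175 / 1119 / 1025.
Scenario A total after 4 periods: 2503
Scenario B projection —
Period 1:
Births: 7300 × 0.211 = 1540
20–39: 7700 × 0.96 = 7392
40–59: 7300 × 0.98 = 7154
60–79: 5100 × 0.928 = 4733
Giving 1540 / 7392 / 7154 / 4733.
Period 2:
Births: 7392 × 0.211 = 1560
20–39: 1540 × 0.96 = 1478
40–59: 7392 × 0.98 = 7244
60–79: 7154 × 0.928 = 6639
Giving 1560 / 1478 / 7244 / 6639.
Period 3:
Births: 1478 × 0.211 = 312
20–39: 1560 × 0.96 = 1498
40–59: 1478 × 0.98 = 1448
60–79: 7244 × 0.928 = 6722
Giving 312 / 1498 / 1448 / 6722.
Period 4:
Births: 1498 × 0.211 = 316
20–39: 312 × 0.96 = 300
40–59: 1498 × 0.98 = 1468
60–79: 1448 × 0.928 = 1344
Giving 316 / 300 / 1468 / 1344.
Scenario B total after 4 periods: 3428
Difference B − A = 3428 − 2503 = 925

925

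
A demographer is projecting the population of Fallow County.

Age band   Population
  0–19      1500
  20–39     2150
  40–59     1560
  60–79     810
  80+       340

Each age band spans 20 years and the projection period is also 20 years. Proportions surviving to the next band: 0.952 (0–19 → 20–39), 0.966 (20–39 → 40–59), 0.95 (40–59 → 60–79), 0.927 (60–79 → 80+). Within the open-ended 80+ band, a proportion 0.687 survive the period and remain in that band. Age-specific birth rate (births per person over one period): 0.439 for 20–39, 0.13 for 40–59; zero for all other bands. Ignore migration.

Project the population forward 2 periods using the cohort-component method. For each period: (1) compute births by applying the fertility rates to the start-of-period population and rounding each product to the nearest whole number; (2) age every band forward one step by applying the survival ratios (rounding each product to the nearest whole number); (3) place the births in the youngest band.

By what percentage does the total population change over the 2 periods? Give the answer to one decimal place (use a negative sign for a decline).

16.2

Numbering the bands 1..5 from youngest to oldest:
Period 1.
Births: 2150 × 0.439 = 944, 1560 × 0.13 = 203 → 1147
Band 2: 1500 × 0.952 = 1428
Band 3: 2150 × 0.966 = 2077
Band 4: 1560 × 0.95 = 1482
Band 5: 810 × 0.927 + 340 × 0.687 = 751 + 234 = 985
→ [1147, 1428, 2077, 1482, 985]
Period 2.
Births: 1428 × 0.439 = 627, 2077 × 0.13 = 270 → 897
Band 2: 1147 × 0.952 = 1092
Band 3: 1428 × 0.966 = 1379
Band 4: 2077 × 0.95 = 1973
Band 5: 1482 × 0.927 + 985 × 0.687 = 1374 + 677 = 2051
→ [897, 1092, 1379, 1973, 2051]
Total: 6360 → 7392; change = 1032; percentage change = 16.2%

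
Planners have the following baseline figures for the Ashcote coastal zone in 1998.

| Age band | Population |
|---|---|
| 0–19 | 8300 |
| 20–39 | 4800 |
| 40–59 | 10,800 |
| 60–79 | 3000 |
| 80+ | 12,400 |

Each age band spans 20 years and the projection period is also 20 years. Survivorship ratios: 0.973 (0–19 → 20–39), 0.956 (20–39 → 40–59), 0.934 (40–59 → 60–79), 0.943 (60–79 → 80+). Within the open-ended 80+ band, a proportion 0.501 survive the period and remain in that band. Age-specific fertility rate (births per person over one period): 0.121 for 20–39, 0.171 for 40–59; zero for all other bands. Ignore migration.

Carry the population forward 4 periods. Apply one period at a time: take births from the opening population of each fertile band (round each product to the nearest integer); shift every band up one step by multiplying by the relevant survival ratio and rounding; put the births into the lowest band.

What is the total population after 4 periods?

(Groups numbered youngest = 1 to oldest = 5.)
— Period 1 —
Births: 4800 * 0.121 = 581  |  10800 * 0.171 = 1847 — total 2428
Group 2: 8300 * 0.973 = 8076
Group 3: 4800 * 0.956 = 4589
Group 4: 10800 * 0.934 = 10087
Group 5: 3000 * 0.943 + 12400 * 0.501 = 2829 + 6212 = 9041
End of period: [2428, 8076, 4589, 10087, 9041]
— Period 2 —
Births: 8076 * 0.121 = 977  |  4589 * 0.171 = 785 — total 1762
Group 2: 2428 * 0.973 = 2362
Group 3: 8076 * 0.956 = 7721
Group 4: 4589 * 0.934 = 4286
Group 5: 10087 * 0.943 + 9041 * 0.501 = 9512 + 4530 = 14042
End of period: [1762, 2362, 7721, 4286, 14042]
— Period 3 —
Births: 2362 * 0.121 = 286  |  7721 * 0.171 = 1320 — total 1606
Group 2: 1762 * 0.973 = 1714
Group 3: 2362 * 0.956 = 2258
Group 4: 7721 * 0.934 = 7211
Group 5: 4286 * 0.943 + 14042 * 0.501 = 4042 + 7035 = 11077
End of period: [1606, 1714, 2258, 7211, 11077]
— Period 4 —
Births: 1714 * 0.121 = 207  |  2258 * 0.171 = 386 — total 593
Group 2: 1606 * 0.973 = 1563
Group 3: 1714 * 0.956 = 1639
Group 4: 2258 * 0.934 = 2109
Group 5: 7211 * 0.943 + 11077 * 0.501 = 6800 + 5550 = 12350
End of period: [593, 1563, 1639, 2109, 12350]
Total after period 4: 593 + 1563 + 1639 + 2109 + 12350 = 18254

18254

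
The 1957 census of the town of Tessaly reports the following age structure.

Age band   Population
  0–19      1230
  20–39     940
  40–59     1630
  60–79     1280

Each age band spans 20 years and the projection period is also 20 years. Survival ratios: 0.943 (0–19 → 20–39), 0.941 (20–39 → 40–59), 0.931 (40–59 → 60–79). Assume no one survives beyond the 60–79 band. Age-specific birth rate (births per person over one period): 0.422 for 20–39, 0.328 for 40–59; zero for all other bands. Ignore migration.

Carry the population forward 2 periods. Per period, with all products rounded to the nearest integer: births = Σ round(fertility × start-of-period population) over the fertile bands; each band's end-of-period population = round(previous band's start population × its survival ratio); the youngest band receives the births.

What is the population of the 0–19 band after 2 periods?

Let band 1 be 0–19 through band 4 = 60–79.
— Period 1 —
Births: 940 × 0.422 = 397 ; 1630 × 0.328 = 535 ⇒ total 932
Band 2: 1230 × 0.943 = 1160
Band 3: 940 × 0.941 = 885
Band 4: 1630 × 0.931 = 1518
Giving 932 / 1160 / 885 / 1518.
— Period 2 —
Births: 1160 × 0.422 = 490 ; 885 × 0.328 = 290 ⇒ total 780
Band 2: 932 × 0.943 = 879
Band 3: 1160 × 0.941 = 1092
Band 4: 885 × 0.931 = 824
Giving 780 / 879 / 1092 / 824.

780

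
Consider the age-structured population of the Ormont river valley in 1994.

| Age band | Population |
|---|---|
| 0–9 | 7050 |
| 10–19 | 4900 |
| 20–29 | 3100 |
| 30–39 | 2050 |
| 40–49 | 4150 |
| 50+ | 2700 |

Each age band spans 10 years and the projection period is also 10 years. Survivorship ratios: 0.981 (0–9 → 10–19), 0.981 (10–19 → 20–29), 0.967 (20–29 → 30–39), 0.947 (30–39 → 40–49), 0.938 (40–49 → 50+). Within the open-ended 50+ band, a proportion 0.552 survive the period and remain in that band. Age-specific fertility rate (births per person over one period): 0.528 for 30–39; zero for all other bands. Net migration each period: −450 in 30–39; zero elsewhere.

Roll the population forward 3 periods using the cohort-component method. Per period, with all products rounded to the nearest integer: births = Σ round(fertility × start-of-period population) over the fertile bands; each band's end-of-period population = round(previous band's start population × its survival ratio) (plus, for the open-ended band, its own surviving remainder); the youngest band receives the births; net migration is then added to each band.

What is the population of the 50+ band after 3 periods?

4908

Period 1.
Births: 2050 * 0.528 = 1082
10–19: 7050 * 0.981 = 6916
20–29: 4900 * 0.981 = 4807
30–39: 3100 * 0.967 = 2998
40–49: 2050 * 0.947 = 1941
50+: 4150 * 0.938 + 2700 * 0.552 = 3893 + 1490 = 5383
Net migration: 30–39 − 450 → 2548
→ [1082, 6916, 4807, 2548, 1941, 5383]
Period 2.
Births: 2548 * 0.528 = 1345
10–19: 1082 * 0.981 = 1061
20–29: 6916 * 0.981 = 6785
30–39: 4807 * 0.967 = 4648
40–49: 2548 * 0.947 = 2413
50+: 1941 * 0.938 + 5383 * 0.552 = 1821 + 2971 = 4792
Net migration: 30–39 − 450 → 4198
→ [1345, 1061, 6785, 4198, 2413, 4792]
Period 3.
Births: 4198 * 0.528 = 2217
10–19: 1345 * 0.981 = 1319
20–29: 1061 * 0.981 = 1041
30–39: 6785 * 0.967 = 6561
40–49: 4198 * 0.947 = 3976
50+: 2413 * 0.938 + 4792 * 0.552 = 2263 + 2645 = 4908
Net migration: 30–39 − 450 → 6111
→ [2217, 1319, 1041, 6111, 3976, 4908]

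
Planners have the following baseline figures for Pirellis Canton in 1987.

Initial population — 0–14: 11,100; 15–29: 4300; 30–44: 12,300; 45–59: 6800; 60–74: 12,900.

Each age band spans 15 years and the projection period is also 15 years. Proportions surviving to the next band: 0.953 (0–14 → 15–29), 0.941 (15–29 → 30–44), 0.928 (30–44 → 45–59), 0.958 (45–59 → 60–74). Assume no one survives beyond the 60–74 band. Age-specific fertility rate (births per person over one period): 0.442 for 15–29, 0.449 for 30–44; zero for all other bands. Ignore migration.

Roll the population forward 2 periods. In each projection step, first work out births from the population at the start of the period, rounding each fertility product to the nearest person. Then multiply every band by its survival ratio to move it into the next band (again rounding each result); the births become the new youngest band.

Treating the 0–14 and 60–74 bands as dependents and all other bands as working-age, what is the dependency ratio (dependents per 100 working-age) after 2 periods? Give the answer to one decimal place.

Numbering the groups 1..5 from youngest to oldest:
— Period 1 —
Births: 4300 × 0.442 = 1901  |  12300 × 0.449 = 5523 — total 7424
Group 2: 11100 × 0.953 = 10578
Group 3: 4300 × 0.941 = 4046
Group 4: 12300 × 0.928 = 11414
Group 5: 6800 × 0.958 = 6514
→ [7424, 10578, 4046, 11414, 6514]
— Period 2 —
Births: 10578 × 0.442 = 4675  |  4046 × 0.449 = 1817 — total 6492
Group 2: 7424 × 0.953 = 7075
Group 3: 10578 × 0.941 = 9954
Group 4: 4046 × 0.928 = 3755
Group 5: 11414 × 0.958 = 10935
→ [6492, 7075, 9954, 3755, 10935]
Dependents (band 0–14 + band 60–74) = 6492 + 10935 = 17427; working-age = 20784; ratio = 17427/20784 × 100 = 83.8

83.8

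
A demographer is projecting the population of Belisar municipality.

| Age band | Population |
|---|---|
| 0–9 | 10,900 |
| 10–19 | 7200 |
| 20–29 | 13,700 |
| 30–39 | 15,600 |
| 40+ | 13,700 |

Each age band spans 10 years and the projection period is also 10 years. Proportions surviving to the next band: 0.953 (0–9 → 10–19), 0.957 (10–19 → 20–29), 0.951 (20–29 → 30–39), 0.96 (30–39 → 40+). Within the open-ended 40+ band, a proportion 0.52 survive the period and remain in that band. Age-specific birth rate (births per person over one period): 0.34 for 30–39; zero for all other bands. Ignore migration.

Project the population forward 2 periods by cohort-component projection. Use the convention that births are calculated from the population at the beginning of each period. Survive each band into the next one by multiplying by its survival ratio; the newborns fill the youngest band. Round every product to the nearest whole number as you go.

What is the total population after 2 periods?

(Groups numbered youngest = 1 to oldest = 5.)
— Period 1 —
Births: 15600 * 0.34 = 5304
Group 2: 10900 * 0.953 = 10388
Group 3: 7200 * 0.957 = 6890
Group 4: 13700 * 0.951 = 13029
Group 5: 15600 * 0.96 + 13700 * 0.52 = 14976 + 7124 = 22100
Population now: 0–9=5304, 10–19=10388, 20–29=6890, 30–39=13029, 40+=22100
— Period 2 —
Births: 13029 * 0.34 = 4430
Group 2: 5304 * 0.953 = 5055
Group 3: 10388 * 0.957 = 9941
Group 4: 6890 * 0.951 = 6552
Group 5: 13029 * 0.96 + 22100 * 0.52 = 12508 + 11492 = 24000
Population now: 0–9=4430, 10–19=5055, 20–29=9941, 30–39=6552, 40+=24000
Total after period 2: 4430 + 5055 + 9941 + 6552 + 24000 = 49978

49978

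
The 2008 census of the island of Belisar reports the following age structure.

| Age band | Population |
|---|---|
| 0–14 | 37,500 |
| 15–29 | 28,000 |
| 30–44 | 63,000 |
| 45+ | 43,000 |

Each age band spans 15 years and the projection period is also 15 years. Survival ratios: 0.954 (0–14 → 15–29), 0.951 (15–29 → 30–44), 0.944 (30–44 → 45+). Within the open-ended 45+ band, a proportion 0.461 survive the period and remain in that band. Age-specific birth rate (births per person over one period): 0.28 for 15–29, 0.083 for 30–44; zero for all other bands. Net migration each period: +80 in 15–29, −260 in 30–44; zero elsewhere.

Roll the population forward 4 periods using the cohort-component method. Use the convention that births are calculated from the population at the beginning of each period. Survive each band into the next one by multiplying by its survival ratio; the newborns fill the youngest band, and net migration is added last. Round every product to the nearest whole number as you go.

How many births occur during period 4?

4258

Period 1.
Births: 28000 × 0.28 = 7840 ; 63000 × 0.083 = 5229 ⇒ total 13069
15–29: 37500 × 0.954 = 35775
30–44: 28000 × 0.951 = 26628
45+: 63000 × 0.944 + 43000 × 0.461 = 59472 + 19823 = 79295
Net migration: 15–29 + 80 → 35855; 30–44 − 260 → 26368
→ [13069, 35855, 26368, 79295]
Period 2.
Births: 35855 × 0.28 = 10039 ; 26368 × 0.083 = 2189 ⇒ total 12228
15–29: 13069 × 0.954 = 12468
30–44: 35855 × 0.951 = 34098
45+: 26368 × 0.944 + 79295 × 0.461 = 24891 + 36555 = 61446
Net migration: 15–29 + 80 → 12548; 30–44 − 260 → 33838
→ [12228, 12548, 33838, 61446]
Period 3.
Births: 12548 × 0.28 = 3513 ; 33838 × 0.083 = 2809 ⇒ total 6322
15–29: 12228 × 0.954 = 11666
30–44: 12548 × 0.951 = 11933
45+: 33838 × 0.944 + 61446 × 0.461 = 31943 + 28327 = 60270
Net migration: 15–29 + 80 → 11746; 30–44 − 260 → 11673
→ [6322, 11746, 11673, 60270]
Period 4.
Births: 11746 × 0.28 = 3289 ; 11673 × 0.083 = 969 ⇒ total 4258
15–29: 6322 × 0.954 = 6031
30–44: 11746 × 0.951 = 11170
45+: 11673 × 0.944 + 60270 × 0.461 = 11019 + 27784 = 38803
Net migration: 15–29 + 80 → 6111; 30–44 − 260 → 10910
→ [4258, 6111, 10910, 38803]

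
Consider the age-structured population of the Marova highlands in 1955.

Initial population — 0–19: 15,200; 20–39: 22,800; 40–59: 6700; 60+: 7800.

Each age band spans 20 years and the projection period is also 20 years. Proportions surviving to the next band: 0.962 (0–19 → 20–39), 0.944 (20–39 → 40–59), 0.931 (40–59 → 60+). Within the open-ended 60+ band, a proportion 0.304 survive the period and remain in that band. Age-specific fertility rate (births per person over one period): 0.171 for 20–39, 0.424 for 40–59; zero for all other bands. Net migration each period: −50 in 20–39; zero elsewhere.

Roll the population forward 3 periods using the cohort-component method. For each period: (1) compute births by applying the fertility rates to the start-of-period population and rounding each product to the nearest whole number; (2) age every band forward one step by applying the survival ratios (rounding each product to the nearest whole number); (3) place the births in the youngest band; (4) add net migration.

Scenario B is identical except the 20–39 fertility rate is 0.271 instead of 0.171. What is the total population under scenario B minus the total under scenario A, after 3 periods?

Numbering the bands 1..4 from youngest to oldest:
Period 1.
Births: 22800 × 0.171 = 3899  |  6700 × 0.424 = 2841 → total 6740
Band 2: 15200 × 0.962 = 14622
Band 3: 22800 × 0.944 = 21523
Band 4: 6700 × 0.931 + 7800 × 0.304 = 6238 + 2371 = 8609
Net migration: Band 2 − 50 → 14572
Population now: 0–19=6740, 20–39=14572, 40–59=21523, 60+=8609
Period 2.
Births: 14572 × 0.171 = 2492  |  21523 × 0.424 = 9126 → total 11618
Band 2: 6740 × 0.962 = 6484
Band 3: 14572 × 0.944 = 13756
Band 4: 21523 × 0.931 + 8609 × 0.304 = 20038 + 2617 = 22655
Net migration: Band 2 − 50 → 6434
Population now: 0–19=11618, 20–39=6434, 40–59=13756, 60+=22655
Period 3.
Births: 6434 × 0.171 = 1100  |  13756 × 0.424 = 5833 → total 6933
Band 2: 11618 × 0.962 = 11177
Band 3: 6434 × 0.944 = 6074
Band 4: 13756 × 0.931 + 22655 × 0.304 = 12807 + 6887 = 19694
Net migration: Band 2 − 50 → 11127
Population now: 0–19=6933, 20–39=11127, 40–59=6074, 60+=19694
Scenario A total after 3 periods: 43828
Scenario B projection —
Period 1.
Births: 22800 × 0.271 = 6179  |  6700 × 0.424 = 2841 → total 9020
Band 2: 15200 × 0.962 = 14622
Band 3: 22800 × 0.944 = 21523
Band 4: 6700 × 0.931 + 7800 × 0.304 = 6238 + 2371 = 8609
Net migration: Band 2 − 50 → 14572
Population now: 0–19=9020, 20–39=14572, 40–59=21523, 60+=8609
Period 2.
Births: 14572 × 0.271 = 3949  |  21523 × 0.424 = 9126 → total 13075
Band 2: 9020 × 0.962 = 8677
Band 3: 14572 × 0.944 = 13756
Band 4: 21523 × 0.931 + 8609 × 0.304 = 20038 + 2617 = 22655
Net migration: Band 2 − 50 → 8627
Population now: 0–19=13075, 20–39=8627, 40–59=13756, 60+=22655
Period 3.
Births: 8627 × 0.271 = 2338  |  13756 × 0.424 = 5833 → total 8171
Band 2: 13075 × 0.962 = 12578
Band 3: 8627 × 0.944 = 8144
Band 4: 13756 × 0.931 + 22655 × 0.304 = 12807 + 6887 = 19694
Net migration: Band 2 − 50 → 12528
Population now: 0–19=8171, 20–39=12528, 40–59=8144, 60+=19694
Scenario B total after 3 periods: 48537
Difference B − A = 48537 − 43828 = 4709

4709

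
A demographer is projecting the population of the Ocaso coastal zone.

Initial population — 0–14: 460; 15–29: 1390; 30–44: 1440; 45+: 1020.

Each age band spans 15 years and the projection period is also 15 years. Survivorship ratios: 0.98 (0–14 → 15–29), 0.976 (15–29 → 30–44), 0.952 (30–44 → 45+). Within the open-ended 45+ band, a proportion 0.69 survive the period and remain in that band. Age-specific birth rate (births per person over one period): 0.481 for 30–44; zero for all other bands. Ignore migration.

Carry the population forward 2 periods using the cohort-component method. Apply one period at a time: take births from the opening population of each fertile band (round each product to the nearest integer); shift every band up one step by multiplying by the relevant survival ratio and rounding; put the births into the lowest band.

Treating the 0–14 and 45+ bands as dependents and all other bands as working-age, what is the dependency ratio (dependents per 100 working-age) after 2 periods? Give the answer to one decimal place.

Period 1.
Births: 1440 * 0.481 = 693
15–29: 460 * 0.98 = 451
30–44: 1390 * 0.976 = 1357
45+: 1440 * 0.952 + 1020 * 0.69 = 1371 + 704 = 2075
Population now: 0–14=693, 15–29=451, 30–44=1357, 45+=2075
Period 2.
Births: 1357 * 0.481 = 653
15–29: 693 * 0.98 = 679
30–44: 451 * 0.976 = 440
45+: 1357 * 0.952 + 2075 * 0.69 = 1292 + 1432 = 2724
Population now: 0–14=653, 15–29=679, 30–44=440, 45+=2724
Dependents (band 0–14 + band 45+) = 653 + 2724 = 3377; working-age = 1119; ratio = 3377/1119 × 100 = 301.8

301.8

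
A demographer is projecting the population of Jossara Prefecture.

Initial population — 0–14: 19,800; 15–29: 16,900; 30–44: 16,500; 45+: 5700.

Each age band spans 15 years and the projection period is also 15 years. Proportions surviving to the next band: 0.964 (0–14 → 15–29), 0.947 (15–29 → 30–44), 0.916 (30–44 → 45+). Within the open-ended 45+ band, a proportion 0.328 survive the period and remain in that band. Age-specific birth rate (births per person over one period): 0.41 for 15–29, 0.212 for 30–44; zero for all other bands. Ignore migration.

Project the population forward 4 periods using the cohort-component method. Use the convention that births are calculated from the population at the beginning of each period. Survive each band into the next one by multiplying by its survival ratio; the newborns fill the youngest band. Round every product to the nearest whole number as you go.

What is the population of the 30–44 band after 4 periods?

Call the bands 1 to 4, youngest first.
Period 1.
Births: 16900 × 0.41 = 6929, 16500 × 0.212 = 3498 → total 10427
Band 2: 19800 × 0.964 = 19087
Band 3: 16900 × 0.947 = 16004
Band 4: 16500 × 0.916 + 5700 × 0.328 = 15114 + 1870 = 16984
→ [10427, 19087, 16004, 16984]
Period 2.
Births: 19087 × 0.41 = 7826, 16004 × 0.212 = 3393 → total 11219
Band 2: 10427 × 0.964 = 10052
Band 3: 19087 × 0.947 = 18075
Band 4: 16004 × 0.916 + 16984 × 0.328 = 14660 + 5571 = 20231
→ [11219, 10052, 18075, 20231]
Period 3.
Births: 10052 × 0.41 = 4121, 18075 × 0.212 = 3832 → total 7953
Band 2: 11219 × 0.964 = 10815
Band 3: 10052 × 0.947 = 9519
Band 4: 18075 × 0.916 + 20231 × 0.328 = 16557 + 6636 = 23193
→ [7953, 10815, 9519, 23193]
Period 4.
Births: 10815 × 0.41 = 4434, 9519 × 0.212 = 2018 → total 6452
Band 2: 7953 × 0.964 = 7667
Band 3: 10815 × 0.947 = 10242
Band 4: 9519 × 0.916 + 23193 × 0.328 = 8719 + 7607 = 16326
→ [6452, 7667, 10242, 16326]

10242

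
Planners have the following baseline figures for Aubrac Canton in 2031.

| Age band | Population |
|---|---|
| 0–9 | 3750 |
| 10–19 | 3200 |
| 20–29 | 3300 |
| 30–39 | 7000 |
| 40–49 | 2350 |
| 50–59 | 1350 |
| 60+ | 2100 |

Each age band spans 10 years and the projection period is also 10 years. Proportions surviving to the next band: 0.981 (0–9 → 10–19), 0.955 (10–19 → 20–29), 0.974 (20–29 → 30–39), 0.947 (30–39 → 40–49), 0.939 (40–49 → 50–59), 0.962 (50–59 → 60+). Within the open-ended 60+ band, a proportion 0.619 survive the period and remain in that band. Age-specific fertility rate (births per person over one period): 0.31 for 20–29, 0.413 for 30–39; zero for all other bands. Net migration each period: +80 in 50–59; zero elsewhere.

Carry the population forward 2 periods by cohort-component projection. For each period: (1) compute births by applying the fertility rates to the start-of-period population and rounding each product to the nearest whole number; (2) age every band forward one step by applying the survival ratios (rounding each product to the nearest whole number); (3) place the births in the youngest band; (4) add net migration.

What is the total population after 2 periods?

Call the bands 1 to 7, youngest first.
Period 1:
Births: 3300 × 0.31 = 1023 ; 7000 × 0.413 = 2891 → total 3914
Band 2: 3750 × 0.981 = 3679
Band 3: 3200 × 0.955 = 3056
Band 4: 3300 × 0.974 = 3214
Band 5: 7000 × 0.947 = 6629
Band 6: 2350 × 0.939 = 2207
Band 7: 1350 × 0.962 + 2100 × 0.619 = 1299 + 1300 = 2599
Net migration: Band 6 + 80 → 2287
Population now: 0–9=3914, 10–19=3679, 20–29=3056, 30–39=3214, 40–49=6629, 50–59=2287, 60+=2599
Period 2:
Births: 3056 × 0.31 = 947 ; 3214 × 0.413 = 1327 → total 2274
Band 2: 3914 × 0.981 = 3840
Band 3: 3679 × 0.955 = 3513
Band 4: 3056 × 0.974 = 2977
Band 5: 3214 × 0.947 = 3044
Band 6: 6629 × 0.939 = 6225
Band 7: 2287 × 0.962 + 2599 × 0.619 = 2200 + 1609 = 3809
Net migration: Band 6 + 80 → 6305
Population now: 0–9=2274, 10–19=3840, 20–29=3513, 30–39=2977, 40–49=3044, 50–59=6305, 60+=3809
Total after period 2: 2274 + 3840 + 3513 + 2977 + 3044 + 6305 + 3809 = 25762

25762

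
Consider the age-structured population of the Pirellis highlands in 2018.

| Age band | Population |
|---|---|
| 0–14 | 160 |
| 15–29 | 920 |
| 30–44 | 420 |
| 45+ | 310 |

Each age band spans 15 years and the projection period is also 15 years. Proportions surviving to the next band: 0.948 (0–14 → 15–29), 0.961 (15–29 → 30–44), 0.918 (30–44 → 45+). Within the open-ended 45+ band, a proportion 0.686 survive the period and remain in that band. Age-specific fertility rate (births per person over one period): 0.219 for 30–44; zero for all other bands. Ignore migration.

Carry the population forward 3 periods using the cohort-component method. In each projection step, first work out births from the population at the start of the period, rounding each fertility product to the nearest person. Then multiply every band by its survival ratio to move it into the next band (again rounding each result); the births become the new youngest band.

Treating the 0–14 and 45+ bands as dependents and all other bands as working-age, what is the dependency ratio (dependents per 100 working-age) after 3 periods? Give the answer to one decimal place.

Let band 1 be 0–14 through band 4 = 45+.
Period 1:
Births: 420 × 0.219 = 92
Band 2: 160 × 0.948 = 152
Band 3: 920 × 0.961 = 884
Band 4: 420 × 0.918 + 310 × 0.686 = 386 + 213 = 599
End of period: [92, 152, 884, 599]
Period 2:
Births: 884 × 0.219 = 194
Band 2: 92 × 0.948 = 87
Band 3: 152 × 0.961 = 146
Band 4: 884 × 0.918 + 599 × 0.686 = 812 + 411 = 1223
End of period: [194, 87, 146, 1223]
Period 3:
Births: 146 × 0.219 = 32
Band 2: 194 × 0.948 = 184
Band 3: 87 × 0.961 = 84
Band 4: 146 × 0.918 + 1223 × 0.686 = 134 + 839 = 973
End of period: [32, 184, 84, 973]
Dependents (band 0–14 + band 45+) = 32 + 973 = 1005; working-age = 268; ratio = 1005/268 × 100 = 375.0

375.0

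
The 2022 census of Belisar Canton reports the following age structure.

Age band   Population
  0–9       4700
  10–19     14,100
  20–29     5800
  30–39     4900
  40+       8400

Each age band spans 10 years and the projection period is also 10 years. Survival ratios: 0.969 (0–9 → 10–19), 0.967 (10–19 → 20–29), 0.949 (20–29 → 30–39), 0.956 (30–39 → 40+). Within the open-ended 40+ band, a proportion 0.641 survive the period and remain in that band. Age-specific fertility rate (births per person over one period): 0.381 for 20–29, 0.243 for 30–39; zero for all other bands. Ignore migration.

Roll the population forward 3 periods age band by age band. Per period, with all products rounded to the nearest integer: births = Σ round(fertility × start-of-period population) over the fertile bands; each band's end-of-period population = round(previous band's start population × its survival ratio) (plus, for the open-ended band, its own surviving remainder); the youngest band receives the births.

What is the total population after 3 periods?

Numbering the groups 1..5 from youngest to oldest:
[period 1]
Births: 5800 * 0.381 = 2210, 4900 * 0.243 = 1191 — total 3401
Group 2: 4700 * 0.969 = 4554
Group 3: 14100 * 0.967 = 13635
Group 4: 5800 * 0.949 = 5504
Group 5: 4900 * 0.956 + 8400 * 0.641 = 4684 + 5384 = 10068
End of period: [3401, 4554, 13635, 5504, 10068]
[period 2]
Births: 13635 * 0.381 = 5195, 5504 * 0.243 = 1337 — total 6532
Group 2: 3401 * 0.969 = 3296
Group 3: 4554 * 0.967 = 4404
Group 4: 13635 * 0.949 = 12940
Group 5: 5504 * 0.956 + 10068 * 0.641 = 5262 + 6454 = 11716
End of period: [6532, 3296, 4404, 12940, 11716]
[period 3]
Births: 4404 * 0.381 = 1678, 12940 * 0.243 = 3144 — total 4822
Group 2: 6532 * 0.969 = 6330
Group 3: 3296 * 0.967 = 3187
Group 4: 4404 * 0.949 = 4179
Group 5: 12940 * 0.956 + 11716 * 0.641 = 12371 + 7510 = 19881
End of period: [4822, 6330, 3187, 4179, 19881]
Total after period 3: 4822 + 6330 + 3187 + 4179 + 19881 = 38399

38399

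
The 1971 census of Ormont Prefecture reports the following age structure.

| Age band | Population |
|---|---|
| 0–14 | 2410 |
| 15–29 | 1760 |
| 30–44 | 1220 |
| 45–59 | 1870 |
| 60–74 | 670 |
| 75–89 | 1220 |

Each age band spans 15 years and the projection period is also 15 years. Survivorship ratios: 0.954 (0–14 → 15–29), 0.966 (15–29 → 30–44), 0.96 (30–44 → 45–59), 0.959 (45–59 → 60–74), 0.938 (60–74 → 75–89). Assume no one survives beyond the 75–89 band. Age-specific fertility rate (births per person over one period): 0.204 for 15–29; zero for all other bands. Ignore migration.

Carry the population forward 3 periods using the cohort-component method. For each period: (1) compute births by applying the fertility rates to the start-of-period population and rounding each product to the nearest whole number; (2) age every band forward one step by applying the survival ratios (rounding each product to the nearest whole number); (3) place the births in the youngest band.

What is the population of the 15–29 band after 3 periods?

After projecting period 1:
Births: 1760 × 0.204 = 359
15–29: 2410 × 0.954 = 2299
30–44: 1760 × 0.966 = 1700
45–59: 1220 × 0.96 = 1171
60–74: 1870 × 0.959 = 1793
75–89: 670 × 0.938 = 628
Population now: 0–14=359, 15–29=2299, 30–44=1700, 45–59=1171, 60–74=1793, 75–89=628
After projecting period 2:
Births: 2299 × 0.204 = 469
15–29: 359 × 0.954 = 342
30–44: 2299 × 0.966 = 2221
45–59: 1700 × 0.96 = 1632
60–74: 1171 × 0.959 = 1123
75–89: 1793 × 0.938 = 1682
Population now: 0–14=469, 15–29=342, 30–44=2221, 45–59=1632, 60–74=1123, 75–89=1682
After projecting period 3:
Births: 342 × 0.204 = 70
15–29: 469 × 0.954 = 447
30–44: 342 × 0.966 = 330
45–59: 2221 × 0.96 = 2132
60–74: 1632 × 0.959 = 1565
75–89: 1123 × 0.938 = 1053
Population now: 0–14=70, 15–29=447, 30–44=330, 45–59=2132, 60–74=1565, 75–89=1053

447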